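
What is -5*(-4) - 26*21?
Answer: -526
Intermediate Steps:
-5*(-4) - 26*21 = 20 - 546 = -526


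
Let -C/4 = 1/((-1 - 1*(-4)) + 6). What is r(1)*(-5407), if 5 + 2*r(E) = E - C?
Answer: 86512/9 ≈ 9612.4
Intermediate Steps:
C = -4/9 (C = -4/((-1 - 1*(-4)) + 6) = -4/((-1 + 4) + 6) = -4/(3 + 6) = -4/9 ≈ -0.44444)
r(E) = -41/18 + E/2 (r(E) = -5/2 + (E - 1*(-4/9))/2 = -5/2 + (E + 4/9)/2 = -5/2 + (4/9 + E)/2 = -5/2 + (2/9 + E/2) = -41/18 + E/2)
r(1)*(-5407) = (-41/18 + (½)*1)*(-5407) = (-41/18 + ½)*(-5407) = -16/9*(-5407) = 86512/9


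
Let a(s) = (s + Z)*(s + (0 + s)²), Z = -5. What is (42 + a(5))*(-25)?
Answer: -1050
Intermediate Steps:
a(s) = (-5 + s)*(s + s²) (a(s) = (s - 5)*(s + (0 + s)²) = (-5 + s)*(s + s²))
(42 + a(5))*(-25) = (42 + 5*(-5 + 5² - 4*5))*(-25) = (42 + 5*(-5 + 25 - 20))*(-25) = (42 + 5*0)*(-25) = (42 + 0)*(-25) = 42*(-25) = -1050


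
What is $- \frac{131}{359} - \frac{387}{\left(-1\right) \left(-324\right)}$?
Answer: $- \frac{20153}{12924} \approx -1.5593$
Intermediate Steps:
$- \frac{131}{359} - \frac{387}{\left(-1\right) \left(-324\right)} = \left(-131\right) \frac{1}{359} - \frac{387}{324} = - \frac{131}{359} - \frac{43}{36} = - \frac{20153}{12924}$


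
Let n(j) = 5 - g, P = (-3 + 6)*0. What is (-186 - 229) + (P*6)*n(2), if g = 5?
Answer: -415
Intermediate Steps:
P = 0 (P = 3*0 = 0)
n(j) = 0 (n(j) = 5 - 1*5 = 5 - 5 = 0)
(-186 - 229) + (P*6)*n(2) = (-186 - 229) + (0*6)*0 = -415 + 0*0 = -415 + 0 = -415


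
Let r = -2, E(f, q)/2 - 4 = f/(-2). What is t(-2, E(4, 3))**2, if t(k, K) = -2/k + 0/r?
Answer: 1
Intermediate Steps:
E(f, q) = 8 - f (E(f, q) = 8 + 2*(f/(-2)) = 8 + 2*(f*(-1/2)) = 8 + 2*(-f/2) = 8 - f)
t(k, K) = -2/k (t(k, K) = -2/k + 0/(-2) = -2/k + 0*(-1/2) = -2/k + 0 = -2/k)
t(-2, E(4, 3))**2 = (-2/(-2))**2 = (-2*(-1/2))**2 = 1**2 = 1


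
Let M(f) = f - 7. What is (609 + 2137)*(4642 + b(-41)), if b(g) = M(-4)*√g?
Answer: 12746932 - 30206*I*√41 ≈ 1.2747e+7 - 1.9341e+5*I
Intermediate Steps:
M(f) = -7 + f
b(g) = -11*√g (b(g) = (-7 - 4)*√g = -11*√g)
(609 + 2137)*(4642 + b(-41)) = (609 + 2137)*(4642 - 11*I*√41) = 2746*(4642 - 11*I*√41) = 12746932 - 30206*I*√41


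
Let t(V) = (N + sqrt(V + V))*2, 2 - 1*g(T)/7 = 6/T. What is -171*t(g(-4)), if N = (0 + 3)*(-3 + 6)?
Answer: -5472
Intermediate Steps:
N = 9 (N = 3*3 = 9)
g(T) = 14 - 42/T
t(V) = 18 + 2*sqrt(2)*sqrt(V) (t(V) = (9 + sqrt(V + V))*2 = (9 + sqrt(2*V))*2 = (9 + sqrt(2)*sqrt(V))*2 = 18 + 2*sqrt(2)*sqrt(V))
-171*t(g(-4)) = -171*(18 + 2*sqrt(2)*sqrt(14 - 42/(-4))) = -171*(18 + 2*sqrt(2)*sqrt(14 - 42*(-1/4))) = -171*(18 + 2*sqrt(2)*sqrt(14 + 21/2)) = -171*(18 + 2*sqrt(2)*sqrt(49/2)) = -171*(18 + 2*sqrt(2)*(7*sqrt(2)/2)) = -171*(18 + 14) = -171*32 = -5472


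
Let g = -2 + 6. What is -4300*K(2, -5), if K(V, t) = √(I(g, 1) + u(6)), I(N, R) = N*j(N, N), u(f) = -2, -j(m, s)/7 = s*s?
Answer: -64500*I*√2 ≈ -91217.0*I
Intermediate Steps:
j(m, s) = -7*s² (j(m, s) = -7*s*s = -7*s²)
g = 4
I(N, R) = -7*N³ (I(N, R) = N*(-7*N²) = -7*N³)
K(V, t) = 15*I*√2 (K(V, t) = √(-7*4³ - 2) = √(-7*64 - 2) = √(-448 - 2) = √(-450) = 15*I*√2)
-4300*K(2, -5) = -64500*I*√2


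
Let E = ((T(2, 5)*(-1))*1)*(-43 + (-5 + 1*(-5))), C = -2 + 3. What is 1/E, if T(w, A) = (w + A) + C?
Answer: 1/424 ≈ 0.0023585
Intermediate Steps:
C = 1
T(w, A) = 1 + A + w (T(w, A) = (w + A) + 1 = (A + w) + 1 = 1 + A + w)
E = 424 (E = (((1 + 5 + 2)*(-1))*1)*(-43 + (-5 + 1*(-5))) = ((8*(-1))*1)*(-43 + (-5 - 5)) = (-8*1)*(-43 - 10) = -8*(-53) = 424)
1/E = 1/424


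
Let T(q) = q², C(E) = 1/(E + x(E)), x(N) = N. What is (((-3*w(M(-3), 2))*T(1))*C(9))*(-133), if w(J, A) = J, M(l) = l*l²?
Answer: -1197/2 ≈ -598.50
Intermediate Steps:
C(E) = 1/(2*E) (C(E) = 1/(E + E) = 1/(2*E))
M(l) = l³
(((-3*w(M(-3), 2))*T(1))*C(9))*(-133) = ((-3*(-3)³*1²)*((½)/9))*(-133) = ((-3*(-27)*1)*((½)*(⅑)))*(-133) = ((81*1)*(1/18))*(-133) = (81*(1/18))*(-133) = (9/2)*(-133) = -1197/2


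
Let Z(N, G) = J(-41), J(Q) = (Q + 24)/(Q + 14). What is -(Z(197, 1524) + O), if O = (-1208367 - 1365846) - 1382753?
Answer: 106838065/27 ≈ 3.9570e+6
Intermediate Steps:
J(Q) = (24 + Q)/(14 + Q)
Z(N, G) = 17/27 (Z(N, G) = (24 - 41)/(14 - 41) = -17/(-27) = -1/27*(-17) = 17/27)
O = -3956966 (O = -2574213 - 1382753 = -3956966)
-(Z(197, 1524) + O) = -(17/27 - 3956966) = -1*(-106838065/27) = 106838065/27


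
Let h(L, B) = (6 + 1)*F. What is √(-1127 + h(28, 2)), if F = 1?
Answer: 4*I*√70 ≈ 33.466*I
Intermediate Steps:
h(L, B) = 7 (h(L, B) = (6 + 1)*1 = 7*1 = 7)
√(-1127 + h(28, 2)) = √(-1127 + 7) = √(-1120) = 4*I*√70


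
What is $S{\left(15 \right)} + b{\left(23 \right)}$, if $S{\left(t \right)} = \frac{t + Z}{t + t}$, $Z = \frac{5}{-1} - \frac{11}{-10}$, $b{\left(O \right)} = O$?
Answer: $\frac{2337}{100} \approx 23.37$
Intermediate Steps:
$Z = - \frac{39}{10}$ ($Z = 5 \left(-1\right) - - \frac{11}{10} = -5 + \frac{11}{10} = - \frac{39}{10} \approx -3.9$)
$S{\left(t \right)} = \frac{- \frac{39}{10} + t}{2 t}$ ($S{\left(t \right)} = \frac{t - \frac{39}{10}}{t + t} = \frac{- \frac{39}{10} + t}{2 t}$)
$S{\left(15 \right)} + b{\left(23 \right)} = \frac{-39 + 10 \cdot 15}{20 \cdot 15} + 23 = \frac{1}{20} \cdot \frac{1}{15} \left(-39 + 150\right) + 23 = \frac{1}{20} \cdot \frac{1}{15} \cdot 111 + 23 = \frac{37}{100} + 23 = \frac{2337}{100}$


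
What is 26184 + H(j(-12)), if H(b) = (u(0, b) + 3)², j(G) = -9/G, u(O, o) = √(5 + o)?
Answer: 104795/4 + 3*√23 ≈ 26213.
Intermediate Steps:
H(b) = (3 + √(5 + b))² (H(b) = (√(5 + b) + 3)² = (3 + √(5 + b))²)
26184 + H(j(-12)) = 26184 + (3 + √(5 - 9/(-12)))² = 26184 + (3 + √(5 - 9*(-1/12)))² = 26184 + (3 + √(5 + ¾))² = 26184 + (3 + √(23/4))² = 26184 + (3 + √23/2)²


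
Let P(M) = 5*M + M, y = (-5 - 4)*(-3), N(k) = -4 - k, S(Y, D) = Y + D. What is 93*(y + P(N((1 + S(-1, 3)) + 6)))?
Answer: -4743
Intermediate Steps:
S(Y, D) = D + Y
y = 27 (y = -9*(-3) = 27)
P(M) = 6*M
93*(y + P(N((1 + S(-1, 3)) + 6))) = 93*(27 + 6*(-4 - ((1 + (3 - 1)) + 6))) = 93*(27 + 6*(-4 - ((1 + 2) + 6))) = 93*(27 + 6*(-4 - (3 + 6))) = 93*(27 + 6*(-4 - 1*9)) = 93*(27 + 6*(-4 - 9)) = 93*(27 + 6*(-13)) = 93*(27 - 78) = 93*(-51) = -4743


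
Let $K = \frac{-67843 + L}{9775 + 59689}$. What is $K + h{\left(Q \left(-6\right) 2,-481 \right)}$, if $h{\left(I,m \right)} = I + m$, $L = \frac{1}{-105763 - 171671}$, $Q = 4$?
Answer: $- \frac{10213538228767}{19271675376} \approx -529.98$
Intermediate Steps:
$L = - \frac{1}{277434}$ ($L = \frac{1}{-105763 - 171671} = \frac{1}{-277434} = - \frac{1}{277434} \approx -3.6045 \cdot 10^{-6}$)
$K = - \frac{18821954863}{19271675376}$ ($K = \frac{-67843 - \frac{1}{277434}}{9775 + 59689} = - \frac{18821954863}{277434 \cdot 69464} = \left(- \frac{18821954863}{277434}\right) \frac{1}{69464} = - \frac{18821954863}{19271675376} \approx -0.97666$)
$K + h{\left(Q \left(-6\right) 2,-481 \right)} = - \frac{18821954863}{19271675376} - \left(481 - 4 \left(-6\right) 2\right) = - \frac{18821954863}{19271675376} - 529 = - \frac{10213538228767}{19271675376}$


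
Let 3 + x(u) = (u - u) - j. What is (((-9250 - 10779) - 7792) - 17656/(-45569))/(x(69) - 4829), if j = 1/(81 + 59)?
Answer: 177486049020/30826562689 ≈ 5.7576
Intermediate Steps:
j = 1/140 ≈ 0.0071429
x(u) = -421/140 (x(u) = -3 + ((u - u) - 1*1/140) = -3 + (0 - 1/140) = -3 - 1/140 = -421/140)
(((-9250 - 10779) - 7792) - 17656/(-45569))/(x(69) - 4829) = (((-9250 - 10779) - 7792) - 17656/(-45569))/(-421/140 - 4829) = ((-20029 - 7792) - 17656*(-1/45569))/(-676481/140) = (-27821 + 17656/45569)*(-140/676481) = -1267757493/45569*(-140/676481) = 177486049020/30826562689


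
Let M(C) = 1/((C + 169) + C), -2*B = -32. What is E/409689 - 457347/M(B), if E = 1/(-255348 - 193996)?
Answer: -16922913809911445953/184091294016 ≈ -9.1927e+7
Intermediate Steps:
B = 16 (B = -½*(-32) = 16)
E = -1/449344 (E = 1/(-449344) = -1/449344 ≈ -2.2255e-6)
M(C) = 1/(169 + 2*C) (M(C) = 1/((169 + C) + C) = 1/(169 + 2*C))
E/409689 - 457347/M(B) = -1/449344/409689 - 457347/(1/(169 + 2*16)) = -1/449344*1/409689 - 457347/(1/(169 + 32)) = -1/184091294016 - 457347/(1/201) = -1/184091294016 - 457347/1/201 = -1/184091294016 - 457347*201 = -1/184091294016 - 91926747 = -16922913809911445953/184091294016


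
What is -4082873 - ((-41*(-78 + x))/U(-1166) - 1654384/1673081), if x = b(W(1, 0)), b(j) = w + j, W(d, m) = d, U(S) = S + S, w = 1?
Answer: -3982457464082708/975406223 ≈ -4.0829e+6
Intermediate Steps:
U(S) = 2*S
b(j) = 1 + j
x = 2 (x = 1 + 1 = 2)
-4082873 - ((-41*(-78 + x))/U(-1166) - 1654384/1673081) = -4082873 - ((-41*(-78 + 2))/((2*(-1166))) - 1654384/1673081) = -4082873 - (-41*(-76)/(-2332) - 1654384*1/1673081) = -4082873 - (3116*(-1/2332) - 1654384/1673081) = -4082873 - (-779/583 - 1654384/1673081) = -4082873 - 1*(-2267835971/975406223) = -4082873 + 2267835971/975406223 = -3982457464082708/975406223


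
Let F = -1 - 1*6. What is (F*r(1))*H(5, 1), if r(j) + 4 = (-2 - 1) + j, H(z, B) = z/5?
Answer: 42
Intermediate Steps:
H(z, B) = z/5 (H(z, B) = z*(1/5) = z/5)
r(j) = -7 + j (r(j) = -4 + ((-2 - 1) + j) = -4 + (-3 + j) = -7 + j)
F = -7 (F = -1 - 6 = -7)
(F*r(1))*H(5, 1) = (-7*(-7 + 1))*((1/5)*5) = -7*(-6)*1 = 42*1 = 42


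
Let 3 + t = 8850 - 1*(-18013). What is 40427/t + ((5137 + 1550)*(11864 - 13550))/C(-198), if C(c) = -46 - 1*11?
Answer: 100943172953/510340 ≈ 1.9780e+5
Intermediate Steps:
C(c) = -57 (C(c) = -46 - 11 = -57)
t = 26860 (t = -3 + (8850 - 1*(-18013)) = -3 + (8850 + 18013) = -3 + 26863 = 26860)
40427/t + ((5137 + 1550)*(11864 - 13550))/C(-198) = 40427/26860 + ((5137 + 1550)*(11864 - 13550))/(-57) = 40427*(1/26860) + (6687*(-1686))*(-1/57) = 40427/26860 - 11274282*(-1/57) = 40427/26860 + 3758094/19 = 100943172953/510340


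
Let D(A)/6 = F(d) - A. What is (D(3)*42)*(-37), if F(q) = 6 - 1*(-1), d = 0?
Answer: -37296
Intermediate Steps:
F(q) = 7 (F(q) = 6 + 1 = 7)
D(A) = 42 - 6*A (D(A) = 6*(7 - A) = 42 - 6*A)
(D(3)*42)*(-37) = ((42 - 6*3)*42)*(-37) = ((42 - 18)*42)*(-37) = (24*42)*(-37) = 1008*(-37) = -37296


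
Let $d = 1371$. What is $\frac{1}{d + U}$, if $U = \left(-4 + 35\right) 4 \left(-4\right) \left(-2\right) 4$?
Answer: $\frac{1}{5339} \approx 0.0001873$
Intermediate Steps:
$U = 3968$ ($U = 31 \left(-16\right) \left(-2\right) 4 = 31 \cdot 32 \cdot 4 = 31 \cdot 128 = 3968$)
$\frac{1}{d + U} = \frac{1}{1371 + 3968} = \frac{1}{5339}$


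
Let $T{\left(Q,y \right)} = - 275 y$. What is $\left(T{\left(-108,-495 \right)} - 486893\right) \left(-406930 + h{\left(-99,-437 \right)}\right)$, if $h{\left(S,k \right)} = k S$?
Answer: $127562746256$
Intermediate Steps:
$h{\left(S,k \right)} = S k$
$\left(T{\left(-108,-495 \right)} - 486893\right) \left(-406930 + h{\left(-99,-437 \right)}\right) = \left(\left(-275\right) \left(-495\right) - 486893\right) \left(-406930 - -43263\right) = \left(136125 - 486893\right) \left(-406930 + 43263\right) = \left(-350768\right) \left(-363667\right) = 127562746256$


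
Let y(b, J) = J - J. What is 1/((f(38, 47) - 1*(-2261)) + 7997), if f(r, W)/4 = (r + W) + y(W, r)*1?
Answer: 1/10598 ≈ 9.4357e-5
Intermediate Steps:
y(b, J) = 0
f(r, W) = 4*W + 4*r (f(r, W) = 4*((r + W) + 0*1) = 4*((W + r) + 0) = 4*(W + r) = 4*W + 4*r)
1/((f(38, 47) - 1*(-2261)) + 7997) = 1/(((4*47 + 4*38) - 1*(-2261)) + 7997) = 1/(((188 + 152) + 2261) + 7997) = 1/((340 + 2261) + 7997) = 1/(2601 + 7997) = 1/10598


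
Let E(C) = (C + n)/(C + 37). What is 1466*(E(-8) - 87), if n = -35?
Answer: -3761756/29 ≈ -1.2972e+5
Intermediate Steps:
E(C) = (-35 + C)/(37 + C) (E(C) = (C - 35)/(C + 37) = (-35 + C)/(37 + C))
1466*(E(-8) - 87) = 1466*((-35 - 8)/(37 - 8) - 87) = 1466*(-43/29 - 87) = 1466*(-2566/29) = -3761756/29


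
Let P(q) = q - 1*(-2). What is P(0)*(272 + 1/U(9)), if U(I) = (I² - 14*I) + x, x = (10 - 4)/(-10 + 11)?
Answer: 21214/39 ≈ 543.95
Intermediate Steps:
x = 6 (x = 6/1 = 6*1 = 6)
P(q) = 2 + q (P(q) = q + 2 = 2 + q)
U(I) = 6 + I² - 14*I (U(I) = (I² - 14*I) + 6 = 6 + I² - 14*I)
P(0)*(272 + 1/U(9)) = (2 + 0)*(272 + 1/(6 + 9² - 14*9)) = 2*(272 + 1/(6 + 81 - 126)) = 2*(272 + 1/(-39)) = 2*(272 - 1/39) = 2*(10607/39) = 21214/39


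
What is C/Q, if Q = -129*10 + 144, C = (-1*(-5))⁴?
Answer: -625/1146 ≈ -0.54537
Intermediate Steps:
C = 625 (C = 5⁴ = 625)
Q = -1146 (Q = -1290 + 144 = -1146)
C/Q = 625/(-1146) = 625*(-1/1146) = -625/1146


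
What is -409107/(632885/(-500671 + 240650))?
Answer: 106376411247/632885 ≈ 1.6808e+5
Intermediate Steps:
-409107/(632885/(-500671 + 240650)) = -409107/(632885/(-260021)) = -409107/(632885*(-1/260021)) = -409107/(-632885/260021) = -409107*(-260021/632885) = 106376411247/632885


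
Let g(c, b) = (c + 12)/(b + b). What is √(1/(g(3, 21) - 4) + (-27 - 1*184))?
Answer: 5*I*√21981/51 ≈ 14.535*I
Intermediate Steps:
g(c, b) = (12 + c)/(2*b) (g(c, b) = (12 + c)/((2*b)) = (12 + c)*(1/(2*b)) = (12 + c)/(2*b))
√(1/(g(3, 21) - 4) + (-27 - 1*184)) = √(1/((½)*(12 + 3)/21 - 4) + (-27 - 1*184)) = √(1/((½)*(1/21)*15 - 4) + (-27 - 184)) = √(1/(5/14 - 4) - 211) = √(1/(-51/14) - 211) = √(-14/51 - 211) = √(-10775/51) = 5*I*√21981/51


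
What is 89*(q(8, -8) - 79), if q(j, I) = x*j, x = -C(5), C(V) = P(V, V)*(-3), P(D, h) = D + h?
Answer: 14329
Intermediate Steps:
C(V) = -6*V (C(V) = (V + V)*(-3) = (2*V)*(-3) = -6*V)
x = 30 (x = -(-6)*5 = -1*(-30) = 30)
q(j, I) = 30*j
89*(q(8, -8) - 79) = 89*(30*8 - 79) = 89*(240 - 79) = 89*161 = 14329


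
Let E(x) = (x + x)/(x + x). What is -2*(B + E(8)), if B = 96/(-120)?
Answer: -⅖ ≈ -0.40000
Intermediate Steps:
B = -⅘ (B = 96*(-1/120) = -⅘ ≈ -0.80000)
E(x) = 1 (E(x) = (2*x)/((2*x)) = (2*x)*(1/(2*x)) = 1)
-2*(B + E(8)) = -2*(-⅘ + 1) = -2*⅕ = -⅖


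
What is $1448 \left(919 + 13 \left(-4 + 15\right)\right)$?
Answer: $1537776$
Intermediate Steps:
$1448 \left(919 + 13 \left(-4 + 15\right)\right) = 1448 \left(919 + 13 \cdot 11\right) = 1448 \left(919 + 143\right) = 1448 \cdot 1062 = 1537776$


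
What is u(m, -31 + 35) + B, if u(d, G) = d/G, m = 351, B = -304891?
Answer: -1219213/4 ≈ -3.0480e+5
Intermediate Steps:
u(m, -31 + 35) + B = 351/(-31 + 35) - 304891 = 351/4 - 304891 = -1219213/4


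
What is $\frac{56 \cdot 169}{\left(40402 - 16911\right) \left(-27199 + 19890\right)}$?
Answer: $- \frac{56}{1015951} \approx -5.5121 \cdot 10^{-5}$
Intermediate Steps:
$\frac{56 \cdot 169}{\left(40402 - 16911\right) \left(-27199 + 19890\right)} = \frac{9464}{23491 \left(-7309\right)} = \frac{9464}{-171695719} = 9464 \left(- \frac{1}{171695719}\right) = - \frac{56}{1015951}$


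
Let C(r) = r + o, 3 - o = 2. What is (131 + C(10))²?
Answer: 20164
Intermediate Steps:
o = 1 (o = 3 - 1*2 = 3 - 2 = 1)
C(r) = 1 + r (C(r) = r + 1 = 1 + r)
(131 + C(10))² = (131 + (1 + 10))² = (131 + 11)² = 142² = 20164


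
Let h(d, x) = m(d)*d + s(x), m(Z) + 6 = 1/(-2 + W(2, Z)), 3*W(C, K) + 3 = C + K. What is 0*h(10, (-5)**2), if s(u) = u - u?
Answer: 0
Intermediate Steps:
W(C, K) = -1 + C/3 + K/3 (W(C, K) = -1 + (C + K)/3 = -1 + (C/3 + K/3) = -1 + C/3 + K/3)
s(u) = 0
m(Z) = -6 + 1/(-7/3 + Z/3) (m(Z) = -6 + 1/(-2 + (-1 + (1/3)*2 + Z/3)) = -6 + 1/(-2 + (-1 + 2/3 + Z/3)) = -6 + 1/(-2 + (-1/3 + Z/3)) = -6 + 1/(-7/3 + Z/3))
h(d, x) = 3*d*(15 - 2*d)/(-7 + d) (h(d, x) = (3*(15 - 2*d)/(-7 + d))*d + 0 = 3*d*(15 - 2*d)/(-7 + d) + 0 = 3*d*(15 - 2*d)/(-7 + d))
0*h(10, (-5)**2) = 0*(3*10*(15 - 2*10)/(-7 + 10)) = 0*(3*10*(15 - 20)/3) = 0*(3*10*(1/3)*(-5)) = 0*(-50) = 0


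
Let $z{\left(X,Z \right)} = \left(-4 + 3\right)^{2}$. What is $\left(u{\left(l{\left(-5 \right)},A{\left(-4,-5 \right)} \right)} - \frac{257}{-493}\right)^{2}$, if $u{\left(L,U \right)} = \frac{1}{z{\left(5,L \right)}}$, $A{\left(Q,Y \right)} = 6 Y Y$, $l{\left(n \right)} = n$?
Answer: $\frac{562500}{243049} \approx 2.3143$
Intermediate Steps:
$z{\left(X,Z \right)} = 1$ ($z{\left(X,Z \right)} = \left(-1\right)^{2} = 1$)
$A{\left(Q,Y \right)} = 6 Y^{2}$
$u{\left(L,U \right)} = 1$ ($u{\left(L,U \right)} = 1^{-1} = 1$)
$\left(u{\left(l{\left(-5 \right)},A{\left(-4,-5 \right)} \right)} - \frac{257}{-493}\right)^{2} = \left(1 - \frac{257}{-493}\right)^{2} = \left(1 - - \frac{257}{493}\right)^{2} = \left(1 + \frac{257}{493}\right)^{2} = \left(\frac{750}{493}\right)^{2} = \frac{562500}{243049}$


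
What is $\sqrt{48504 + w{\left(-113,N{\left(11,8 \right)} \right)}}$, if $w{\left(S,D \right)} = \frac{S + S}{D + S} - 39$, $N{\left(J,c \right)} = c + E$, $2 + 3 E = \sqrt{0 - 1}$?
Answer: $\frac{\sqrt{122358201090060 + 17033055 i}}{50245} \approx 220.15 + 1.5323 \cdot 10^{-5} i$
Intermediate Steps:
$E = - \frac{2}{3} + \frac{i}{3}$ ($E = - \frac{2}{3} + \frac{\sqrt{0 - 1}}{3} = - \frac{2}{3} + \frac{\sqrt{-1}}{3} = - \frac{2}{3} + \frac{i}{3} \approx -0.66667 + 0.33333 i$)
$N{\left(J,c \right)} = - \frac{2}{3} + c + \frac{i}{3}$ ($N{\left(J,c \right)} = c - \left(\frac{2}{3} - \frac{i}{3}\right) = - \frac{2}{3} + c + \frac{i}{3}$)
$w{\left(S,D \right)} = -39 + \frac{2 S}{D + S}$ ($w{\left(S,D \right)} = \frac{2 S}{D + S} - 39 = -39 + \frac{2 S}{D + S}$)
$\sqrt{48504 + w{\left(-113,N{\left(11,8 \right)} \right)}} = \sqrt{48504 + \frac{- 39 \left(- \frac{2}{3} + 8 + \frac{i}{3}\right) - -4181}{\left(- \frac{2}{3} + 8 + \frac{i}{3}\right) - 113}} = \sqrt{48504 + \frac{- 39 \left(\frac{22}{3} + \frac{i}{3}\right) + 4181}{\left(\frac{22}{3} + \frac{i}{3}\right) - 113}} = \sqrt{48504 + \frac{\left(-286 - 13 i\right) + 4181}{- \frac{317}{3} + \frac{i}{3}}} = \sqrt{48504 + \frac{9 \left(- \frac{317}{3} - \frac{i}{3}\right)}{100490} \left(3895 - 13 i\right)} = \sqrt{48504 + \frac{9 \left(3895 - 13 i\right) \left(- \frac{317}{3} - \frac{i}{3}\right)}{100490}}$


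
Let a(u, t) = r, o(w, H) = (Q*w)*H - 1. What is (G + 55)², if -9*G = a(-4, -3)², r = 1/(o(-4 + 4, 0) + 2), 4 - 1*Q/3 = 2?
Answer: 244036/81 ≈ 3012.8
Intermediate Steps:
Q = 6 (Q = 12 - 3*2 = 12 - 6 = 6)
o(w, H) = -1 + 6*H*w (o(w, H) = (6*w)*H - 1 = 6*H*w - 1 = -1 + 6*H*w)
r = 1 (r = 1/((-1 + 6*0*(-4 + 4)) + 2) = 1/((-1 + 6*0*0) + 2) = 1/((-1 + 0) + 2) = 1/(-1 + 2) = 1/1 = 1)
a(u, t) = 1
G = -⅑ (G = -⅑*1² = -⅑*1 = -⅑ ≈ -0.11111)
(G + 55)² = (-⅑ + 55)² = (494/9)² = 244036/81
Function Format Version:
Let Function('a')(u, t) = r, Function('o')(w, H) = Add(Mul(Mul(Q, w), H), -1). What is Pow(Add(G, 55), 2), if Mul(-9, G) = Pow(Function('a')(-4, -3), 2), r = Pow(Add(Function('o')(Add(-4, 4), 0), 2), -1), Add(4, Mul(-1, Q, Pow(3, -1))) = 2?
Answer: Rational(244036, 81) ≈ 3012.8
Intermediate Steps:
Q = 6 (Q = Add(12, Mul(-3, 2)) = Add(12, -6) = 6)
Function('o')(w, H) = Add(-1, Mul(6, H, w)) (Function('o')(w, H) = Add(Mul(Mul(6, w), H), -1) = Add(Mul(6, H, w), -1) = Add(-1, Mul(6, H, w)))
r = 1 (r = Pow(Add(Add(-1, Mul(6, 0, Add(-4, 4))), 2), -1) = Pow(Add(Add(-1, Mul(6, 0, 0)), 2), -1) = Pow(Add(Add(-1, 0), 2), -1) = Pow(Add(-1, 2), -1) = Pow(1, -1) = 1)
Function('a')(u, t) = 1
G = Rational(-1, 9) (G = Mul(Rational(-1, 9), Pow(1, 2)) = Mul(Rational(-1, 9), 1) = Rational(-1, 9) ≈ -0.11111)
Pow(Add(G, 55), 2) = Pow(Add(Rational(-1, 9), 55), 2) = Pow(Rational(494, 9), 2) = Rational(244036, 81)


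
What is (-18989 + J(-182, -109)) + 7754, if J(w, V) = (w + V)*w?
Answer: 41727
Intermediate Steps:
J(w, V) = w*(V + w) (J(w, V) = (V + w)*w = w*(V + w))
(-18989 + J(-182, -109)) + 7754 = (-18989 - 182*(-109 - 182)) + 7754 = (-18989 - 182*(-291)) + 7754 = (-18989 + 52962) + 7754 = 33973 + 7754 = 41727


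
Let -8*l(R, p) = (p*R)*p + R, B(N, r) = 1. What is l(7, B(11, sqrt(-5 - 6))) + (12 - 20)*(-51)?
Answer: 1625/4 ≈ 406.25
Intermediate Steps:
l(R, p) = -R/8 - R*p**2/8 (l(R, p) = -((p*R)*p + R)/8 = -((R*p)*p + R)/8 = -(R*p**2 + R)/8 = -(R + R*p**2)/8 = -R/8 - R*p**2/8)
l(7, B(11, sqrt(-5 - 6))) + (12 - 20)*(-51) = -1/8*7*(1 + 1**2) + (12 - 20)*(-51) = -1/8*7*(1 + 1) - 8*(-51) = -1/8*7*2 + 408 = -7/4 + 408 = 1625/4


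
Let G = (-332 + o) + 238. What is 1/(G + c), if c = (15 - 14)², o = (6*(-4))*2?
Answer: -1/141 ≈ -0.0070922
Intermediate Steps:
o = -48 (o = -24*2 = -48)
c = 1 (c = 1² = 1)
G = -142 (G = (-332 - 48) + 238 = -380 + 238 = -142)
1/(G + c) = 1/(-142 + 1) = 1/(-141) = -1/141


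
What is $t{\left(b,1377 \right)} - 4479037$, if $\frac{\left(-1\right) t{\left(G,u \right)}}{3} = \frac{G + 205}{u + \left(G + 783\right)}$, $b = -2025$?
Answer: $- \frac{40310969}{9} \approx -4.479 \cdot 10^{6}$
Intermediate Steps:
$t{\left(G,u \right)} = - \frac{3 \left(205 + G\right)}{783 + G + u}$ ($t{\left(G,u \right)} = - 3 \frac{G + 205}{u + \left(G + 783\right)} = - 3 \frac{205 + G}{u + \left(783 + G\right)} = - 3 \frac{205 + G}{783 + G + u} = - \frac{3 \left(205 + G\right)}{783 + G + u}$)
$t{\left(b,1377 \right)} - 4479037 = \frac{3 \left(-205 - -2025\right)}{783 - 2025 + 1377} - 4479037 = \frac{3 \left(-205 + 2025\right)}{135} - 4479037 = 3 \cdot \frac{1}{135} \cdot 1820 - 4479037 = \frac{364}{9} - 4479037 = - \frac{40310969}{9}$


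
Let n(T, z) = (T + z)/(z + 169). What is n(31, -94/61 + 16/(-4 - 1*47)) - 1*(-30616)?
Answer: 15920073895/519989 ≈ 30616.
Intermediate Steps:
n(T, z) = (T + z)/(169 + z)
n(31, -94/61 + 16/(-4 - 1*47)) - 1*(-30616) = (31 + (-94/61 + 16/(-4 - 1*47)))/(169 + (-94/61 + 16/(-4 - 1*47))) - 1*(-30616) = (31 + (-94*1/61 + 16/(-4 - 47)))/(169 + (-94*1/61 + 16/(-4 - 47))) + 30616 = (31 + (-94/61 + 16/(-51)))/(169 + (-94/61 + 16/(-51))) + 30616 = (31 + (-94/61 + 16*(-1/51)))/(169 + (-94/61 + 16*(-1/51))) + 30616 = (31 + (-94/61 - 16/51))/(169 + (-94/61 - 16/51)) + 30616 = (31 - 5770/3111)/(169 - 5770/3111) + 30616 = (90671/3111)/(519989/3111) + 30616 = (3111/519989)*(90671/3111) + 30616 = 90671/519989 + 30616 = 15920073895/519989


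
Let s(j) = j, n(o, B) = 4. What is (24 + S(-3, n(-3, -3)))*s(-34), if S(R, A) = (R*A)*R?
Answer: -2040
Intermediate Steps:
S(R, A) = A*R**2 (S(R, A) = (A*R)*R = A*R**2)
(24 + S(-3, n(-3, -3)))*s(-34) = (24 + 4*(-3)**2)*(-34) = (24 + 4*9)*(-34) = (24 + 36)*(-34) = 60*(-34) = -2040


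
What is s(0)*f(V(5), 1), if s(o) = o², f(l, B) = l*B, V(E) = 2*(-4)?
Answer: 0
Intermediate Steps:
V(E) = -8
f(l, B) = B*l
s(0)*f(V(5), 1) = 0²*(1*(-8)) = 0*(-8) = 0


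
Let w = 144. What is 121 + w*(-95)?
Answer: -13559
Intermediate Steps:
121 + w*(-95) = 121 + 144*(-95) = 121 - 13680 = -13559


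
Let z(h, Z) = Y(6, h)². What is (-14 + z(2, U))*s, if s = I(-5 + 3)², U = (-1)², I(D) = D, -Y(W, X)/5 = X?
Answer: 344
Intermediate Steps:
Y(W, X) = -5*X
U = 1
s = 4 (s = (-5 + 3)² = (-2)² = 4)
z(h, Z) = 25*h² (z(h, Z) = (-5*h)² = 25*h²)
(-14 + z(2, U))*s = (-14 + 25*2²)*4 = (-14 + 25*4)*4 = (-14 + 100)*4 = 86*4 = 344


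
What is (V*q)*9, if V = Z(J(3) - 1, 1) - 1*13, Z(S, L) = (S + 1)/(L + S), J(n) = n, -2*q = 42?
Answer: 2268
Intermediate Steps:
q = -21 (q = -1/2*42 = -21)
Z(S, L) = (1 + S)/(L + S)
V = -12 (V = (1 + (3 - 1))/(1 + (3 - 1)) - 1*13 = (1 + 2)/(1 + 2) - 13 = 3/3 - 13 = (1/3)*3 - 13 = 1 - 13 = -12)
(V*q)*9 = -12*(-21)*9 = 252*9 = 2268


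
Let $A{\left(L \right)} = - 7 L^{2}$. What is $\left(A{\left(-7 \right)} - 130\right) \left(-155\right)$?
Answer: $73315$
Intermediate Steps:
$\left(A{\left(-7 \right)} - 130\right) \left(-155\right) = \left(- 7 \left(-7\right)^{2} - 130\right) \left(-155\right) = \left(\left(-7\right) 49 - 130\right) \left(-155\right) = \left(-343 - 130\right) \left(-155\right) = \left(-473\right) \left(-155\right) = 73315$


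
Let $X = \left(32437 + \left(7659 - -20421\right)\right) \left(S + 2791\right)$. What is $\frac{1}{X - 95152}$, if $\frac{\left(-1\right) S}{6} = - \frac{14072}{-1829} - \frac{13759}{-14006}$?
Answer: $\frac{12808487}{2121821350411872} \approx 6.0366 \cdot 10^{-9}$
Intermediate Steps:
$S = - \frac{666772929}{12808487}$ ($S = - 6 \left(- \frac{14072}{-1829} - \frac{13759}{-14006}\right) = - 6 \left(\left(-14072\right) \left(- \frac{1}{1829}\right) - - \frac{13759}{14006}\right) = - 6 \left(\frac{14072}{1829} + \frac{13759}{14006}\right) = \left(-6\right) \frac{222257643}{25616974} = - \frac{666772929}{12808487} \approx -52.057$)
$X = \frac{2123040103566896}{12808487}$ ($X = \left(32437 + \left(7659 - -20421\right)\right) \left(- \frac{666772929}{12808487} + 2791\right) = \left(32437 + \left(7659 + 20421\right)\right) \frac{35081714288}{12808487} = \left(32437 + 28080\right) \frac{35081714288}{12808487} = 60517 \cdot \frac{35081714288}{12808487} = \frac{2123040103566896}{12808487} \approx 1.6575 \cdot 10^{8}$)
$\frac{1}{X - 95152} = \frac{1}{\frac{2123040103566896}{12808487} - 95152} = \frac{1}{\frac{2121821350411872}{12808487}} = \frac{12808487}{2121821350411872}$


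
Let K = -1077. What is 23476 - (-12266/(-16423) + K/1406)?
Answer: 542078606863/23090738 ≈ 23476.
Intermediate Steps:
23476 - (-12266/(-16423) + K/1406) = 23476 - (-12266/(-16423) - 1077/1406) = 23476 - (-12266*(-1/16423) - 1077*1/1406) = 23476 - (12266/16423 - 1077/1406) = 23476 - 1*(-441575/23090738) = 23476 + 441575/23090738 = 542078606863/23090738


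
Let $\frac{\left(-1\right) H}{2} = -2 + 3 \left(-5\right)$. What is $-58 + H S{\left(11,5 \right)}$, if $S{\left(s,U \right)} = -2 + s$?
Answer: $248$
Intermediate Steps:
$H = 34$ ($H = - 2 \left(-2 + 3 \left(-5\right)\right) = - 2 \left(-2 - 15\right) = \left(-2\right) \left(-17\right) = 34$)
$-58 + H S{\left(11,5 \right)} = -58 + 34 \left(-2 + 11\right) = -58 + 34 \cdot 9 = -58 + 306 = 248$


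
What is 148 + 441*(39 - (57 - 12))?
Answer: -2498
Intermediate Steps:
148 + 441*(39 - (57 - 12)) = 148 + 441*(39 - 1*45) = 148 + 441*(39 - 45) = 148 + 441*(-6) = 148 - 2646 = -2498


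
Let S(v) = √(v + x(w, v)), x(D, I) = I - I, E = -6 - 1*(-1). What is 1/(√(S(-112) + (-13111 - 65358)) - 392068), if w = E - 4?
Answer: -1/(392068 - √(-78469 + 4*I*√7)) ≈ -2.5506e-6 - 1.8223e-9*I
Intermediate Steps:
E = -5 (E = -6 + 1 = -5)
w = -9 (w = -5 - 4 = -9)
x(D, I) = 0
S(v) = √v (S(v) = √(v + 0) = √v)
1/(√(S(-112) + (-13111 - 65358)) - 392068) = 1/(√(√(-112) + (-13111 - 65358)) - 392068) = 1/(√(4*I*√7 - 78469) - 392068) = 1/(√(-78469 + 4*I*√7) - 392068) = 1/(-392068 + √(-78469 + 4*I*√7))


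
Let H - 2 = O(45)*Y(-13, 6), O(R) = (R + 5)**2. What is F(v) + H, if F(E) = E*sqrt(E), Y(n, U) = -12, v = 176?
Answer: -29998 + 704*sqrt(11) ≈ -27663.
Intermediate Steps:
O(R) = (5 + R)**2
F(E) = E**(3/2)
H = -29998 (H = 2 + (5 + 45)**2*(-12) = 2 + 50**2*(-12) = 2 + 2500*(-12) = 2 - 30000 = -29998)
F(v) + H = 176**(3/2) - 29998 = 704*sqrt(11) - 29998 = -29998 + 704*sqrt(11)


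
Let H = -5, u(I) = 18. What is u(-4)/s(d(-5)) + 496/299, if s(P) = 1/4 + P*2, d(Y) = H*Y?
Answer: 40408/20033 ≈ 2.0171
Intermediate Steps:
d(Y) = -5*Y
s(P) = ¼ + 2*P
u(-4)/s(d(-5)) + 496/299 = 18/(¼ + 2*(-5*(-5))) + 496/299 = 18/(¼ + 2*25) + 496*(1/299) = 18/(¼ + 50) + 496/299 = 18/(201/4) + 496/299 = 18*(4/201) + 496/299 = 24/67 + 496/299 = 40408/20033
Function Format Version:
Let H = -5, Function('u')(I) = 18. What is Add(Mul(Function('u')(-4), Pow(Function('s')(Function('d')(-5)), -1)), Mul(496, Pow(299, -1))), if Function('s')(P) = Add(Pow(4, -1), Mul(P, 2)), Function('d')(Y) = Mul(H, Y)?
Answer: Rational(40408, 20033) ≈ 2.0171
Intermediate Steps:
Function('d')(Y) = Mul(-5, Y)
Function('s')(P) = Add(Rational(1, 4), Mul(2, P))
Add(Mul(Function('u')(-4), Pow(Function('s')(Function('d')(-5)), -1)), Mul(496, Pow(299, -1))) = Add(Mul(18, Pow(Add(Rational(1, 4), Mul(2, Mul(-5, -5))), -1)), Mul(496, Pow(299, -1))) = Add(Mul(18, Pow(Add(Rational(1, 4), Mul(2, 25)), -1)), Mul(496, Rational(1, 299))) = Add(Mul(18, Pow(Add(Rational(1, 4), 50), -1)), Rational(496, 299)) = Add(Mul(18, Pow(Rational(201, 4), -1)), Rational(496, 299)) = Add(Mul(18, Rational(4, 201)), Rational(496, 299)) = Add(Rational(24, 67), Rational(496, 299)) = Rational(40408, 20033)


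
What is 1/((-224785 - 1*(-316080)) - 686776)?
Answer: -1/595481 ≈ -1.6793e-6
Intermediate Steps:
1/((-224785 - 1*(-316080)) - 686776) = 1/((-224785 + 316080) - 686776) = 1/(91295 - 686776) = 1/(-595481) = -1/595481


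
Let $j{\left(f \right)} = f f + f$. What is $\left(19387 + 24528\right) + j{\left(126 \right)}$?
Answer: $59917$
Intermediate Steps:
$j{\left(f \right)} = f + f^{2}$ ($j{\left(f \right)} = f^{2} + f = f + f^{2}$)
$\left(19387 + 24528\right) + j{\left(126 \right)} = \left(19387 + 24528\right) + 126 \left(1 + 126\right) = 43915 + 126 \cdot 127 = 43915 + 16002 = 59917$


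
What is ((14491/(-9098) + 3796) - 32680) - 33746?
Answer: -569822231/9098 ≈ -62632.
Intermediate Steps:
((14491/(-9098) + 3796) - 32680) - 33746 = ((14491*(-1/9098) + 3796) - 32680) - 33746 = ((-14491/9098 + 3796) - 32680) - 33746 = (34521517/9098 - 32680) - 33746 = -262801123/9098 - 33746 = -569822231/9098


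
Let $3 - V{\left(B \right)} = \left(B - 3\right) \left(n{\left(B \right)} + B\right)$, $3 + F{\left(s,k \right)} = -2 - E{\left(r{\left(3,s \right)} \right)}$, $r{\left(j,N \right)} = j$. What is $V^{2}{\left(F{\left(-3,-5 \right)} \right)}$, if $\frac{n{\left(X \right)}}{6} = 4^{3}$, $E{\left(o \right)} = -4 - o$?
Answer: $151321$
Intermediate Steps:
$n{\left(X \right)} = 384$ ($n{\left(X \right)} = 6 \cdot 4^{3} = 6 \cdot 64 = 384$)
$F{\left(s,k \right)} = 2$ ($F{\left(s,k \right)} = -3 - \left(-2 - 3\right) = -3 - -5 = -3 + \left(-2 + 7\right) = -3 + 5 = 2$)
$V{\left(B \right)} = 3 - \left(-3 + B\right) \left(384 + B\right)$ ($V{\left(B \right)} = 3 - \left(B - 3\right) \left(384 + B\right) = 3 - \left(-3 + B\right) \left(384 + B\right)$)
$V^{2}{\left(F{\left(-3,-5 \right)} \right)} = \left(1155 - 2^{2} - 762\right)^{2} = \left(1155 - 4 - 762\right)^{2} = 389^{2} = 151321$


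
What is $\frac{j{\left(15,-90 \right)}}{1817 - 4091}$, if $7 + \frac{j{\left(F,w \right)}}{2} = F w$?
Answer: $\frac{1357}{1137} \approx 1.1935$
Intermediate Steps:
$j{\left(F,w \right)} = -14 + 2 F w$
$\frac{j{\left(15,-90 \right)}}{1817 - 4091} = \frac{-14 + 2 \cdot 15 \left(-90\right)}{1817 - 4091} = \frac{-14 - 2700}{-2274} = \left(-2714\right) \left(- \frac{1}{2274}\right) = \frac{1357}{1137}$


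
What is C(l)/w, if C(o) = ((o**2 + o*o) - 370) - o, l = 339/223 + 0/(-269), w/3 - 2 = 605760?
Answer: -18245485/90371815494 ≈ -0.00020189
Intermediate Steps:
w = 1817286 (w = 6 + 3*605760 = 6 + 1817280 = 1817286)
l = 339/223 (l = 339*(1/223) + 0*(-1/269) = 339/223 + 0 = 339/223 ≈ 1.5202)
C(o) = -370 - o + 2*o**2 (C(o) = ((o**2 + o**2) - 370) - o = (2*o**2 - 370) - o = (-370 + 2*o**2) - o = -370 - o + 2*o**2)
C(l)/w = (-370 - 1*339/223 + 2*(339/223)**2)/1817286 = (-370 - 339/223 + 2*(114921/49729))*(1/1817286) = (-370 - 339/223 + 229842/49729)*(1/1817286) = -18245485/49729*1/1817286 = -18245485/90371815494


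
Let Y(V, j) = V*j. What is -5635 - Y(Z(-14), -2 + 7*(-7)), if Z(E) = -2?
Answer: -5737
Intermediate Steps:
-5635 - Y(Z(-14), -2 + 7*(-7)) = -5635 - (-2)*(-2 + 7*(-7)) = -5635 - (-2)*(-2 - 49) = -5635 - (-2)*(-51) = -5635 - 1*102 = -5635 - 102 = -5737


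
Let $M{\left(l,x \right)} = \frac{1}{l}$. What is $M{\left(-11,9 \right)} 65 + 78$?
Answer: $\frac{793}{11} \approx 72.091$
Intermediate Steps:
$M{\left(-11,9 \right)} 65 + 78 = \frac{1}{-11} \cdot 65 + 78 = \left(- \frac{1}{11}\right) 65 + 78 = - \frac{65}{11} + 78 = \frac{793}{11}$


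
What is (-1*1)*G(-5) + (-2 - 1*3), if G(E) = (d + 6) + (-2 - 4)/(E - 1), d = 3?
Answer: -15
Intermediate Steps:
G(E) = 9 - 6/(-1 + E) (G(E) = (3 + 6) + (-2 - 4)/(E - 1) = 9 - 6/(-1 + E))
(-1*1)*G(-5) + (-2 - 1*3) = (-1*1)*(3*(-5 + 3*(-5))/(-1 - 5)) + (-2 - 1*3) = -3*(-5 - 15)/(-6) + (-2 - 3) = -3*(-1)*(-20)/6 - 5 = -1*10 - 5 = -10 - 5 = -15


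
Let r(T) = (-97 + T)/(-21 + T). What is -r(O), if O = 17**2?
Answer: -48/67 ≈ -0.71642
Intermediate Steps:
O = 289
r(T) = (-97 + T)/(-21 + T)
-r(O) = -(-97 + 289)/(-21 + 289) = -192/268 = -1*48/67 = -48/67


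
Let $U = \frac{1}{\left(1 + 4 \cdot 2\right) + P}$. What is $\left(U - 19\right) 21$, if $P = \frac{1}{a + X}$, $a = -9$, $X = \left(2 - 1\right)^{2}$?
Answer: $- \frac{28161}{71} \approx -396.63$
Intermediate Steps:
$X = 1$ ($X = 1^{2} = 1$)
$P = - \frac{1}{8}$ ($P = \frac{1}{-9 + 1} = \frac{1}{-8} = - \frac{1}{8} \approx -0.125$)
$U = \frac{8}{71}$ ($U = \frac{1}{\left(1 + 4 \cdot 2\right) - \frac{1}{8}} = \frac{1}{\left(1 + 8\right) - \frac{1}{8}} = \frac{1}{9 - \frac{1}{8}} = \frac{1}{\frac{71}{8}} = \frac{8}{71} \approx 0.11268$)
$\left(U - 19\right) 21 = \left(\frac{8}{71} - 19\right) 21 = \left(- \frac{1341}{71}\right) 21 = - \frac{28161}{71}$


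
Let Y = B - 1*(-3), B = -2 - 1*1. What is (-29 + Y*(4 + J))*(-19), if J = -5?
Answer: 551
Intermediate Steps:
B = -3 (B = -2 - 1 = -3)
Y = 0 (Y = -3 - 1*(-3) = -3 + 3 = 0)
(-29 + Y*(4 + J))*(-19) = (-29 + 0*(4 - 5))*(-19) = (-29 + 0*(-1))*(-19) = (-29 + 0)*(-19) = -29*(-19) = 551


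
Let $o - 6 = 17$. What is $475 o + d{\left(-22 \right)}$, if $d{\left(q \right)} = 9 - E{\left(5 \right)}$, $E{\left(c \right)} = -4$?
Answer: $10938$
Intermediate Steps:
$o = 23$ ($o = 6 + 17 = 23$)
$d{\left(q \right)} = 13$ ($d{\left(q \right)} = 9 - -4 = 9 + 4 = 13$)
$475 o + d{\left(-22 \right)} = 475 \cdot 23 + 13 = 10925 + 13 = 10938$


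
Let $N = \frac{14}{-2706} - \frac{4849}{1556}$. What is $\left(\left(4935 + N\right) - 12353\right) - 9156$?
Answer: $- \frac{34899283421}{2105268} \approx -16577.0$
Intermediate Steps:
$N = - \frac{6571589}{2105268}$ ($N = 14 \left(- \frac{1}{2706}\right) - \frac{4849}{1556} = - \frac{7}{1353} - \frac{4849}{1556} = - \frac{6571589}{2105268} \approx -3.1215$)
$\left(\left(4935 + N\right) - 12353\right) - 9156 = \left(\left(4935 - \frac{6571589}{2105268}\right) - 12353\right) - 9156 = \left(\frac{10382925991}{2105268} - 12353\right) - 9156 = - \frac{15623449613}{2105268} - 9156 = - \frac{34899283421}{2105268}$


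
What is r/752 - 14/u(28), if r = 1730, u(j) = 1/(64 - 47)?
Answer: -88623/376 ≈ -235.70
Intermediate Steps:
u(j) = 1/17
r/752 - 14/u(28) = 1730/752 - 14/1/17 = 1730*(1/752) - 14*17 = 865/376 - 238 = -88623/376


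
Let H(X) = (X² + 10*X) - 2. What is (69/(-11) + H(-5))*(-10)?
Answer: 3660/11 ≈ 332.73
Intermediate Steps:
H(X) = -2 + X² + 10*X
(69/(-11) + H(-5))*(-10) = (69/(-11) + (-2 + (-5)² + 10*(-5)))*(-10) = (69*(-1/11) + (-2 + 25 - 50))*(-10) = (-69/11 - 27)*(-10) = -366/11*(-10) = 3660/11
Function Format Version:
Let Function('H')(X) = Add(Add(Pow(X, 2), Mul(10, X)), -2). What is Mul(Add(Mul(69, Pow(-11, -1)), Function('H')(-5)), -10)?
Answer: Rational(3660, 11) ≈ 332.73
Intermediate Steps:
Function('H')(X) = Add(-2, Pow(X, 2), Mul(10, X))
Mul(Add(Mul(69, Pow(-11, -1)), Function('H')(-5)), -10) = Mul(Add(Mul(69, Pow(-11, -1)), Add(-2, Pow(-5, 2), Mul(10, -5))), -10) = Mul(Add(Mul(69, Rational(-1, 11)), Add(-2, 25, -50)), -10) = Mul(Add(Rational(-69, 11), -27), -10) = Mul(Rational(-366, 11), -10) = Rational(3660, 11)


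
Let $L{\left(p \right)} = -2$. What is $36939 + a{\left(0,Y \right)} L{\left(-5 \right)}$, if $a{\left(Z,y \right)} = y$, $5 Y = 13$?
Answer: $\frac{184669}{5} \approx 36934.0$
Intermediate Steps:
$Y = \frac{13}{5}$ ($Y = \frac{1}{5} \cdot 13 = \frac{13}{5} \approx 2.6$)
$36939 + a{\left(0,Y \right)} L{\left(-5 \right)} = 36939 + \frac{13}{5} \left(-2\right) = 36939 - \frac{26}{5} = \frac{184669}{5}$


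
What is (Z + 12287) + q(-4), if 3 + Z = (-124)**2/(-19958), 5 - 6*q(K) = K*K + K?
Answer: 735376235/59874 ≈ 12282.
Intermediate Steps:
q(K) = 5/6 - K/6 - K**2/6 (q(K) = 5/6 - (K*K + K)/6 = 5/6 - (K**2 + K)/6 = 5/6 - (K + K**2)/6 = 5/6 + (-K/6 - K**2/6) = 5/6 - K/6 - K**2/6)
Z = -37625/9979 (Z = -3 + (-124)**2/(-19958) = -3 + 15376*(-1/19958) = -3 - 7688/9979 = -37625/9979 ≈ -3.7704)
(Z + 12287) + q(-4) = (-37625/9979 + 12287) + (5/6 - 1/6*(-4) - 1/6*(-4)**2) = 122574348/9979 + (5/6 + 2/3 - 1/6*16) = 122574348/9979 + (5/6 + 2/3 - 8/3) = 122574348/9979 - 7/6 = 735376235/59874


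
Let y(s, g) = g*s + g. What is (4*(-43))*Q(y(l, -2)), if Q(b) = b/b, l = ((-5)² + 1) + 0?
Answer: -172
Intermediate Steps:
l = 26 (l = (25 + 1) + 0 = 26 + 0 = 26)
y(s, g) = g + g*s
Q(b) = 1
(4*(-43))*Q(y(l, -2)) = (4*(-43))*1 = -172*1 = -172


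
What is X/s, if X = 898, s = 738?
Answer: 449/369 ≈ 1.2168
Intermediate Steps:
X/s = 898/738 = 898*(1/738) = 449/369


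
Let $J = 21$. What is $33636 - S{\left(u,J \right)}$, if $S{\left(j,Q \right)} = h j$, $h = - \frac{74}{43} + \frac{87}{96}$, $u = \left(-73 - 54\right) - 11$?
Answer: $\frac{23064219}{688} \approx 33524.0$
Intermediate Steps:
$u = -138$ ($u = -127 - 11 = -138$)
$h = - \frac{1121}{1376}$ ($h = \left(-74\right) \frac{1}{43} + 87 \cdot \frac{1}{96} = - \frac{74}{43} + \frac{29}{32} = - \frac{1121}{1376} \approx -0.81468$)
$S{\left(j,Q \right)} = - \frac{1121 j}{1376}$
$33636 - S{\left(u,J \right)} = 33636 - \left(- \frac{1121}{1376}\right) \left(-138\right) = 33636 - \frac{77349}{688} = \frac{23064219}{688}$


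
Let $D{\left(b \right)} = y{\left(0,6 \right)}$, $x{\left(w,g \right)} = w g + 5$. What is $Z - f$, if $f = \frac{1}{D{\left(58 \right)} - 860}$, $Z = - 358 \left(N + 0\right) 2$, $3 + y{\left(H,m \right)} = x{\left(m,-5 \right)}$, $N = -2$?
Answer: $\frac{1271617}{888} \approx 1432.0$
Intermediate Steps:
$x{\left(w,g \right)} = 5 + g w$ ($x{\left(w,g \right)} = g w + 5 = 5 + g w$)
$y{\left(H,m \right)} = 2 - 5 m$ ($y{\left(H,m \right)} = -3 - \left(-5 + 5 m\right) = 2 - 5 m$)
$D{\left(b \right)} = -28$ ($D{\left(b \right)} = 2 - 30 = -28$)
$Z = 1432$ ($Z = - 358 \left(-2 + 0\right) 2 = - 358 \left(\left(-2\right) 2\right) = \left(-358\right) \left(-4\right) = 1432$)
$f = - \frac{1}{888}$ ($f = \frac{1}{-28 - 860} = \frac{1}{-888} = - \frac{1}{888} \approx -0.0011261$)
$Z - f = 1432 - - \frac{1}{888} = 1432 + \frac{1}{888} = \frac{1271617}{888}$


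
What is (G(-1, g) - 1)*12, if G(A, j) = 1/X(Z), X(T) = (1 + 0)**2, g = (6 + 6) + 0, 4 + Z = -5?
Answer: 0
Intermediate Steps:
Z = -9 (Z = -4 - 5 = -9)
g = 12 (g = 12 + 0 = 12)
X(T) = 1 (X(T) = 1**2 = 1)
G(A, j) = 1 (G(A, j) = 1/1 = 1)
(G(-1, g) - 1)*12 = (1 - 1)*12 = 0*12 = 0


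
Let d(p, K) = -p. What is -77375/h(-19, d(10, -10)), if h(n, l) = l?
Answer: 15475/2 ≈ 7737.5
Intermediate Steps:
-77375/h(-19, d(10, -10)) = -77375/((-1*10)) = -77375/(-10) = -77375*(-⅒) = 15475/2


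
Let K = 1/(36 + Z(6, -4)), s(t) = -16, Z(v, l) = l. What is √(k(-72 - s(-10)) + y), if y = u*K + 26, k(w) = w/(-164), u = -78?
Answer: √642921/164 ≈ 4.8892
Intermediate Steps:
K = 1/32 (K = 1/(36 - 4) = 1/32 ≈ 0.031250)
k(w) = -w/164 (k(w) = w*(-1/164) = -w/164)
y = 377/16 (y = -78*1/32 + 26 = -39/16 + 26 = 377/16 ≈ 23.563)
√(k(-72 - s(-10)) + y) = √(-(-72 - 1*(-16))/164 + 377/16) = √(-(-72 + 16)/164 + 377/16) = √(-1/164*(-56) + 377/16) = √(14/41 + 377/16) = √(15681/656) = √642921/164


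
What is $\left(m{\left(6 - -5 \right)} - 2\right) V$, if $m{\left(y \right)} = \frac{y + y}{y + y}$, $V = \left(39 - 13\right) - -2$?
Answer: $-28$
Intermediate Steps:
$V = 28$ ($V = \left(39 - 13\right) + 2 = 26 + 2 = 28$)
$m{\left(y \right)} = 1$ ($m{\left(y \right)} = \frac{2 y}{2 y} = 2 y \frac{1}{2 y} = 1$)
$\left(m{\left(6 - -5 \right)} - 2\right) V = \left(1 - 2\right) 28 = \left(-1\right) 28 = -28$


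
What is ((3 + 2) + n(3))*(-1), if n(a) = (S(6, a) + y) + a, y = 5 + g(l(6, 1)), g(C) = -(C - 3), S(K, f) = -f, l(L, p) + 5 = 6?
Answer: -12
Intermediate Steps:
l(L, p) = 1 (l(L, p) = -5 + 6 = 1)
g(C) = 3 - C (g(C) = -(-3 + C) = 3 - C)
y = 7 (y = 5 + (3 - 1*1) = 5 + (3 - 1) = 5 + 2 = 7)
n(a) = 7 (n(a) = (-a + 7) + a = (7 - a) + a = 7)
((3 + 2) + n(3))*(-1) = ((3 + 2) + 7)*(-1) = (5 + 7)*(-1) = 12*(-1) = -12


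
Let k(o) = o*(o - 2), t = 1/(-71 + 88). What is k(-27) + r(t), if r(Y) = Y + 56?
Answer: 14264/17 ≈ 839.06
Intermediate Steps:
t = 1/17 ≈ 0.058824
k(o) = o*(-2 + o)
r(Y) = 56 + Y
k(-27) + r(t) = -27*(-2 - 27) + (56 + 1/17) = -27*(-29) + 953/17 = 783 + 953/17 = 14264/17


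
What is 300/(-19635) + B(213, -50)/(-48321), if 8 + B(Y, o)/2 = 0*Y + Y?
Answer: -214730/9036027 ≈ -0.023764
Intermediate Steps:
B(Y, o) = -16 + 2*Y (B(Y, o) = -16 + 2*(0*Y + Y) = -16 + 2*(0 + Y) = -16 + 2*Y)
300/(-19635) + B(213, -50)/(-48321) = 300/(-19635) + (-16 + 2*213)/(-48321) = 300*(-1/19635) + (-16 + 426)*(-1/48321) = -20/1309 + 410*(-1/48321) = -20/1309 - 410/48321 = -214730/9036027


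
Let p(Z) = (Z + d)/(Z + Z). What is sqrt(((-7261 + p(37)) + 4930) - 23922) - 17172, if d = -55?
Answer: -17172 + 3*I*sqrt(3993410)/37 ≈ -17172.0 + 162.03*I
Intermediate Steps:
p(Z) = (-55 + Z)/(2*Z) (p(Z) = (Z - 55)/(Z + Z) = (-55 + Z)/((2*Z)) = (-55 + Z)*(1/(2*Z)) = (-55 + Z)/(2*Z))
sqrt(((-7261 + p(37)) + 4930) - 23922) - 17172 = sqrt(((-7261 + (1/2)*(-55 + 37)/37) + 4930) - 23922) - 17172 = sqrt(((-7261 + (1/2)*(1/37)*(-18)) + 4930) - 23922) - 17172 = sqrt(((-7261 - 9/37) + 4930) - 23922) - 17172 = sqrt((-268666/37 + 4930) - 23922) - 17172 = sqrt(-86256/37 - 23922) - 17172 = sqrt(-971370/37) - 17172 = 3*I*sqrt(3993410)/37 - 17172 = -17172 + 3*I*sqrt(3993410)/37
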